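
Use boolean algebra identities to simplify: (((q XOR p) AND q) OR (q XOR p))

By absorption (E OR (E AND v) = E):
= (q XOR p)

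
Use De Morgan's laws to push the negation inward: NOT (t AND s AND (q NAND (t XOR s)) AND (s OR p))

NOT t OR NOT s OR NOT (q NAND (t XOR s)) OR NOT (s OR p)
De Morgan's: NOT(AND of terms) = OR of negations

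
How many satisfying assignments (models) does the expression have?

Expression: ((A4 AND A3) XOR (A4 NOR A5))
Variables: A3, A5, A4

Satisfying assignments: (0,0,0), (1,0,0), (1,0,1), (1,1,1)
Count: 4 out of 8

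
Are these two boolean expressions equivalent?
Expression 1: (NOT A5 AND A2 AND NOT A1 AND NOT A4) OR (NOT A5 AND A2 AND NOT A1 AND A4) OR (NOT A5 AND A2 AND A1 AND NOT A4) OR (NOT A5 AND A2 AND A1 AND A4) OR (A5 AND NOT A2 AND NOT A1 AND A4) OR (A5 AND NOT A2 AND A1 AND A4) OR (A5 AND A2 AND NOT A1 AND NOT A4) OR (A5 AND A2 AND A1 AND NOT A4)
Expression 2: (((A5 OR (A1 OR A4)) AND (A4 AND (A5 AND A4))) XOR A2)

Yes, they are equivalent — the two output columns agree on all 16 assignments:
A5 | A2 | A1 | A4 | Expression 1 | Expression 2
-----------------------------------------------
0 | 0 | 0 | 0 | 0 | 0
0 | 0 | 0 | 1 | 0 | 0
0 | 0 | 1 | 0 | 0 | 0
0 | 0 | 1 | 1 | 0 | 0
0 | 1 | 0 | 0 | 1 | 1
0 | 1 | 0 | 1 | 1 | 1
0 | 1 | 1 | 0 | 1 | 1
0 | 1 | 1 | 1 | 1 | 1
1 | 0 | 0 | 0 | 0 | 0
1 | 0 | 0 | 1 | 1 | 1
1 | 0 | 1 | 0 | 0 | 0
1 | 0 | 1 | 1 | 1 | 1
1 | 1 | 0 | 0 | 1 | 1
1 | 1 | 0 | 1 | 0 | 0
1 | 1 | 1 | 0 | 1 | 1
1 | 1 | 1 | 1 | 0 | 0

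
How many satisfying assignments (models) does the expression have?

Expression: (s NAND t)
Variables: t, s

Satisfying assignments: (0,0), (0,1), (1,0)
Count: 3 out of 4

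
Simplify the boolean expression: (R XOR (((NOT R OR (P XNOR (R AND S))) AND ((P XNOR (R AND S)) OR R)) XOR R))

By XOR self-cancellation ((E XOR v) XOR v = E) then distribution ((E OR v) AND (E OR NOT v) = E):
= (P XNOR (R AND S))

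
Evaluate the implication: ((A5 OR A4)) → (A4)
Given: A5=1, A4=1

Antecedent ((A5 OR A4)) = 1; consequent (A4) = 1.
1 → 1 = 1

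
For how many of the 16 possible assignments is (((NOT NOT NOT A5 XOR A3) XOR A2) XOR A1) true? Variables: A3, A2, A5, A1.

Satisfying assignments: (0,0,0,0), (0,0,1,1), (0,1,0,1), (0,1,1,0), (1,0,0,1), (1,0,1,0), (1,1,0,0), (1,1,1,1)
Count: 8 out of 16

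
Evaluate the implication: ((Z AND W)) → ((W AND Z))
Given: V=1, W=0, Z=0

Antecedent ((Z AND W)) = 0; consequent ((W AND Z)) = 0.
0 → 0 = 1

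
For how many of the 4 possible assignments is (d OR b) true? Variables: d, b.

Satisfying assignments: (0,1), (1,0), (1,1)
Count: 3 out of 4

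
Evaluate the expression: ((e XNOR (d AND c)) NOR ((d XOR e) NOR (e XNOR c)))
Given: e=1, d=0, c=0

Substituting: ((1 XNOR (0 AND 0)) NOR ((0 XOR 1) NOR (1 XNOR 0)))
= 1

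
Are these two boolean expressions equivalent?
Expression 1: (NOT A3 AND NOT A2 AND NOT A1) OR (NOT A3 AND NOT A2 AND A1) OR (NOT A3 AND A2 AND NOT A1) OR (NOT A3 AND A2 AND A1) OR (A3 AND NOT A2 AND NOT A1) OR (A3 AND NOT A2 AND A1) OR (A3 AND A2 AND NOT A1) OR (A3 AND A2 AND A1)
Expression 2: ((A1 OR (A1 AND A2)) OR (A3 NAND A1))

Yes, they are equivalent — the two output columns agree on all 8 assignments:
A3 | A2 | A1 | Expression 1 | Expression 2
------------------------------------------
0 | 0 | 0 | 1 | 1
0 | 0 | 1 | 1 | 1
0 | 1 | 0 | 1 | 1
0 | 1 | 1 | 1 | 1
1 | 0 | 0 | 1 | 1
1 | 0 | 1 | 1 | 1
1 | 1 | 0 | 1 | 1
1 | 1 | 1 | 1 | 1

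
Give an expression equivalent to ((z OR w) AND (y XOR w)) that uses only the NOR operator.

((((z NOR w) NOR (z NOR w)) NOR ((z NOR w) NOR (z NOR w))) NOR (((((y NOR w) NOR (y NOR w)) NOR ((y NOR w) NOR (y NOR w))) NOR ((((y NOR y) NOR (w NOR w)) NOR ((y NOR y) NOR (w NOR w))) NOR (((y NOR y) NOR (w NOR w)) NOR ((y NOR y) NOR (w NOR w))))) NOR ((((y NOR w) NOR (y NOR w)) NOR ((y NOR w) NOR (y NOR w))) NOR ((((y NOR y) NOR (w NOR w)) NOR ((y NOR y) NOR (w NOR w))) NOR (((y NOR y) NOR (w NOR w)) NOR ((y NOR y) NOR (w NOR w)))))))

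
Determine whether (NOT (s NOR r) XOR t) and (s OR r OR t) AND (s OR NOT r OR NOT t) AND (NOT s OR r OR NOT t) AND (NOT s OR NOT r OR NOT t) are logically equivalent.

Yes, they are equivalent — the two output columns agree on all 8 assignments:
s | r | t | Expression 1 | Expression 2
---------------------------------------
0 | 0 | 0 | 0 | 0
0 | 0 | 1 | 1 | 1
0 | 1 | 0 | 1 | 1
0 | 1 | 1 | 0 | 0
1 | 0 | 0 | 1 | 1
1 | 0 | 1 | 0 | 0
1 | 1 | 0 | 1 | 1
1 | 1 | 1 | 0 | 0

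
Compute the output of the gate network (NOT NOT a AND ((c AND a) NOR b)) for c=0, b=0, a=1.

Substituting: (NOT NOT 1 AND ((0 AND 1) NOR 0))
= 1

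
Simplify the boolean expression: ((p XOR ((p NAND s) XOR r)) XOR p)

By XOR self-cancellation ((E XOR v) XOR v = E):
= ((p NAND s) XOR r)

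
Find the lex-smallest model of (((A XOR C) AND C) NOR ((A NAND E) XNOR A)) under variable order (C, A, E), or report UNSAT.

C=0, A=0, E=0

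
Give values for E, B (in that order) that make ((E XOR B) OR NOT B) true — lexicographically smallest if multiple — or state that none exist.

E=0, B=0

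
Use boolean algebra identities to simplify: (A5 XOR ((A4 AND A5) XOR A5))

By XOR self-cancellation ((E XOR v) XOR v = E):
= (A4 AND A5)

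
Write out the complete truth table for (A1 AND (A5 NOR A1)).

A1 | A5 | Output
----------------
0 | 0 | 0
0 | 1 | 0
1 | 0 | 0
1 | 1 | 0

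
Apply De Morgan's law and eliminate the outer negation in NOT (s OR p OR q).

NOT s AND NOT p AND NOT q
De Morgan's: NOT(OR of terms) = AND of negations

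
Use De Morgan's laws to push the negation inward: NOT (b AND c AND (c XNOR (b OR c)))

NOT b OR NOT c OR NOT (c XNOR (b OR c))
De Morgan's: NOT(AND of terms) = OR of negations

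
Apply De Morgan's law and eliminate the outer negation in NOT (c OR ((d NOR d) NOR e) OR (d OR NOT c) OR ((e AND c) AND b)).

NOT c AND NOT ((d NOR d) NOR e) AND NOT (d OR NOT c) AND NOT ((e AND c) AND b)
De Morgan's: NOT(OR of terms) = AND of negations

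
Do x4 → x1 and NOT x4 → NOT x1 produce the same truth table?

No, Inverse is not equivalent to original (counterexample: x4=0, x1=1)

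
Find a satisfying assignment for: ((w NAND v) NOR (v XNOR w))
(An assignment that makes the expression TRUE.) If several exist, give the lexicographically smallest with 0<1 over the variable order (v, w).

UNSATISFIABLE - no assignment makes this expression true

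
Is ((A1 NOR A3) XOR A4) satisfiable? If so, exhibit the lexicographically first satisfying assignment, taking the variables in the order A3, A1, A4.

A3=0, A1=0, A4=0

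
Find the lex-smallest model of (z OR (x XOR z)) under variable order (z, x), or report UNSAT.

z=0, x=1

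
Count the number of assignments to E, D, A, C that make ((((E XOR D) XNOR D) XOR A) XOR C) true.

Satisfying assignments: (0,0,0,0), (0,0,1,1), (0,1,0,0), (0,1,1,1), (1,0,0,1), (1,0,1,0), (1,1,0,1), (1,1,1,0)
Count: 8 out of 16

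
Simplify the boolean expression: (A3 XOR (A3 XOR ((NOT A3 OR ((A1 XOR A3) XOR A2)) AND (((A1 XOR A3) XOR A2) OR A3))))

By XOR self-cancellation ((E XOR v) XOR v = E) then distribution ((E OR v) AND (E OR NOT v) = E):
= ((A1 XOR A3) XOR A2)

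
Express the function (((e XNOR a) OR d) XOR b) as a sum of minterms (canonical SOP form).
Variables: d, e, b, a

Σm(0, 3, 5, 6, 8, 9, 12, 13) = (NOT d AND NOT e AND NOT b AND NOT a) OR (NOT d AND NOT e AND b AND a) OR (NOT d AND e AND NOT b AND a) OR (NOT d AND e AND b AND NOT a) OR (d AND NOT e AND NOT b AND NOT a) OR (d AND NOT e AND NOT b AND a) OR (d AND e AND NOT b AND NOT a) OR (d AND e AND NOT b AND a)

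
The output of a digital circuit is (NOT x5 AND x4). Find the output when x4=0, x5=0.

Substituting: (NOT 0 AND 0)
= 0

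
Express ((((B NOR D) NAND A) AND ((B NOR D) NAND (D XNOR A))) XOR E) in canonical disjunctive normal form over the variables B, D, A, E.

(NOT B AND NOT D AND NOT A AND E) OR (NOT B AND NOT D AND A AND E) OR (NOT B AND D AND NOT A AND NOT E) OR (NOT B AND D AND A AND NOT E) OR (B AND NOT D AND NOT A AND NOT E) OR (B AND NOT D AND A AND NOT E) OR (B AND D AND NOT A AND NOT E) OR (B AND D AND A AND NOT E)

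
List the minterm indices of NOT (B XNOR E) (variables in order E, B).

Σm(1, 2) = (NOT E AND B) OR (E AND NOT B)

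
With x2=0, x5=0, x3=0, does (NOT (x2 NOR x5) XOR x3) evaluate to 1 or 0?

Substituting: (NOT (0 NOR 0) XOR 0)
= 0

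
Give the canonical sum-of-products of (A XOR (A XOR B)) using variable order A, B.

Σm(1, 3) = (NOT A AND B) OR (A AND B)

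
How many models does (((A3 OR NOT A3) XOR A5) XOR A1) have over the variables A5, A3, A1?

Satisfying assignments: (0,0,0), (0,1,0), (1,0,1), (1,1,1)
Count: 4 out of 8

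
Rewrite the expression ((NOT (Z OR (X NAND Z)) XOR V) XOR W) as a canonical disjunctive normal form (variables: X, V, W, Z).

(NOT X AND NOT V AND W AND NOT Z) OR (NOT X AND NOT V AND W AND Z) OR (NOT X AND V AND NOT W AND NOT Z) OR (NOT X AND V AND NOT W AND Z) OR (X AND NOT V AND W AND NOT Z) OR (X AND NOT V AND W AND Z) OR (X AND V AND NOT W AND NOT Z) OR (X AND V AND NOT W AND Z)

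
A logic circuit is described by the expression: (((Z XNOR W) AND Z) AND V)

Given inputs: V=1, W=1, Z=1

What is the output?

Substituting: (((1 XNOR 1) AND 1) AND 1)
= 1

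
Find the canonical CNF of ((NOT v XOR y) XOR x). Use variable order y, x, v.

(y OR x OR NOT v) AND (y OR NOT x OR v) AND (NOT y OR x OR v) AND (NOT y OR NOT x OR NOT v)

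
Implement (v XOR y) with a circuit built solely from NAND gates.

((v NAND (v NAND y)) NAND (y NAND (v NAND y)))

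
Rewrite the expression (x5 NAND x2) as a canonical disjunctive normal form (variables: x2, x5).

(NOT x2 AND NOT x5) OR (NOT x2 AND x5) OR (x2 AND NOT x5)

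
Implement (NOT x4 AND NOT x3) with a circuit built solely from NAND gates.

(((x4 NAND x4) NAND (x3 NAND x3)) NAND ((x4 NAND x4) NAND (x3 NAND x3)))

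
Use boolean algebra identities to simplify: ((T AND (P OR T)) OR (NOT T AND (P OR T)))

By distribution ((E AND v) OR (E AND NOT v) = E):
= (P OR T)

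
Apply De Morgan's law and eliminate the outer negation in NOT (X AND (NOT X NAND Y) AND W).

NOT X OR NOT (NOT X NAND Y) OR NOT W
De Morgan's: NOT(AND of terms) = OR of negations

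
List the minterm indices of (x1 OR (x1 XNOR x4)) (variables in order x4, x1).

Σm(0, 1, 3) = (NOT x4 AND NOT x1) OR (NOT x4 AND x1) OR (x4 AND x1)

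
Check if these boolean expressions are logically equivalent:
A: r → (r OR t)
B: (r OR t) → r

No, Converse is not equivalent to original (counterexample: r=0, t=1)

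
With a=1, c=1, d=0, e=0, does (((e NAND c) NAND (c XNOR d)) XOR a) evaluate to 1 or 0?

Substituting: (((0 NAND 1) NAND (1 XNOR 0)) XOR 1)
= 0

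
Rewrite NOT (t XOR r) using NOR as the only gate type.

(((((t NOR r) NOR (t NOR r)) NOR ((t NOR r) NOR (t NOR r))) NOR ((((t NOR t) NOR (r NOR r)) NOR ((t NOR t) NOR (r NOR r))) NOR (((t NOR t) NOR (r NOR r)) NOR ((t NOR t) NOR (r NOR r))))) NOR ((((t NOR r) NOR (t NOR r)) NOR ((t NOR r) NOR (t NOR r))) NOR ((((t NOR t) NOR (r NOR r)) NOR ((t NOR t) NOR (r NOR r))) NOR (((t NOR t) NOR (r NOR r)) NOR ((t NOR t) NOR (r NOR r))))))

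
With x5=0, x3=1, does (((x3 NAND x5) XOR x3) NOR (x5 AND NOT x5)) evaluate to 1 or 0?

Substituting: (((1 NAND 0) XOR 1) NOR (0 AND NOT 0))
= 1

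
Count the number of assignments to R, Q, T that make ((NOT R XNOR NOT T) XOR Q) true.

Satisfying assignments: (0,0,0), (0,1,1), (1,0,1), (1,1,0)
Count: 4 out of 8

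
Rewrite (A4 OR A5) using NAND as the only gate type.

((A4 NAND A4) NAND (A5 NAND A5))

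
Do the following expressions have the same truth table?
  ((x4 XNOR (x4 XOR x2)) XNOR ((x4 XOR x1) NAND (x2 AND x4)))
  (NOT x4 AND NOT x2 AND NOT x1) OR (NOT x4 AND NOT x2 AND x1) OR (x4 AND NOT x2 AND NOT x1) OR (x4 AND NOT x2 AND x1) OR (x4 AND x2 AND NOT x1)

Yes, they are equivalent — the two output columns agree on all 8 assignments:
x4 | x2 | x1 | Expression 1 | Expression 2
------------------------------------------
0 | 0 | 0 | 1 | 1
0 | 0 | 1 | 1 | 1
0 | 1 | 0 | 0 | 0
0 | 1 | 1 | 0 | 0
1 | 0 | 0 | 1 | 1
1 | 0 | 1 | 1 | 1
1 | 1 | 0 | 1 | 1
1 | 1 | 1 | 0 | 0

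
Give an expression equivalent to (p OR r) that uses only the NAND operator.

((p NAND p) NAND (r NAND r))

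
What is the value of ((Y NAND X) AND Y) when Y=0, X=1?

Substituting: ((0 NAND 1) AND 0)
= 0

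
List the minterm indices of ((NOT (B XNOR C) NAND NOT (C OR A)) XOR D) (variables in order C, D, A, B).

Σm(0, 2, 3, 5, 8, 9, 10, 11) = (NOT C AND NOT D AND NOT A AND NOT B) OR (NOT C AND NOT D AND A AND NOT B) OR (NOT C AND NOT D AND A AND B) OR (NOT C AND D AND NOT A AND B) OR (C AND NOT D AND NOT A AND NOT B) OR (C AND NOT D AND NOT A AND B) OR (C AND NOT D AND A AND NOT B) OR (C AND NOT D AND A AND B)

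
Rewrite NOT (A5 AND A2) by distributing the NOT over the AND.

NOT A5 OR NOT A2
De Morgan's: NOT(AND of terms) = OR of negations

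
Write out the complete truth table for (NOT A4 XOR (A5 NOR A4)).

A5 | A4 | Output
----------------
0 | 0 | 0
0 | 1 | 0
1 | 0 | 1
1 | 1 | 0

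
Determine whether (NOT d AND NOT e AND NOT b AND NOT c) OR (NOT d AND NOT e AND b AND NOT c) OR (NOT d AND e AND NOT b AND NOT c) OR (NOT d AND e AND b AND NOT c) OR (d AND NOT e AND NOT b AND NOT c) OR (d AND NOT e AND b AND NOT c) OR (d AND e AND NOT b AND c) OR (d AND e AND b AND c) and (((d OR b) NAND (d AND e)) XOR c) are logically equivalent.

Yes, they are equivalent — the two output columns agree on all 16 assignments:
d | e | b | c | Expression 1 | Expression 2
-------------------------------------------
0 | 0 | 0 | 0 | 1 | 1
0 | 0 | 0 | 1 | 0 | 0
0 | 0 | 1 | 0 | 1 | 1
0 | 0 | 1 | 1 | 0 | 0
0 | 1 | 0 | 0 | 1 | 1
0 | 1 | 0 | 1 | 0 | 0
0 | 1 | 1 | 0 | 1 | 1
0 | 1 | 1 | 1 | 0 | 0
1 | 0 | 0 | 0 | 1 | 1
1 | 0 | 0 | 1 | 0 | 0
1 | 0 | 1 | 0 | 1 | 1
1 | 0 | 1 | 1 | 0 | 0
1 | 1 | 0 | 0 | 0 | 0
1 | 1 | 0 | 1 | 1 | 1
1 | 1 | 1 | 0 | 0 | 0
1 | 1 | 1 | 1 | 1 | 1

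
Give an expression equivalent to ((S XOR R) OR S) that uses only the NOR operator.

((((((S NOR R) NOR (S NOR R)) NOR ((S NOR R) NOR (S NOR R))) NOR ((((S NOR S) NOR (R NOR R)) NOR ((S NOR S) NOR (R NOR R))) NOR (((S NOR S) NOR (R NOR R)) NOR ((S NOR S) NOR (R NOR R))))) NOR S) NOR (((((S NOR R) NOR (S NOR R)) NOR ((S NOR R) NOR (S NOR R))) NOR ((((S NOR S) NOR (R NOR R)) NOR ((S NOR S) NOR (R NOR R))) NOR (((S NOR S) NOR (R NOR R)) NOR ((S NOR S) NOR (R NOR R))))) NOR S))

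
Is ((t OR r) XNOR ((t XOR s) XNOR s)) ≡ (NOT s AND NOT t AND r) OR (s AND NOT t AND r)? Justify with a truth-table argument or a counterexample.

Yes, they are equivalent — the two output columns agree on all 8 assignments:
s | t | r | Expression 1 | Expression 2
---------------------------------------
0 | 0 | 0 | 0 | 0
0 | 0 | 1 | 1 | 1
0 | 1 | 0 | 0 | 0
0 | 1 | 1 | 0 | 0
1 | 0 | 0 | 0 | 0
1 | 0 | 1 | 1 | 1
1 | 1 | 0 | 0 | 0
1 | 1 | 1 | 0 | 0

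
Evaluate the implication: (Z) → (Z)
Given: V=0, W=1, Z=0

Antecedent (Z) = 0; consequent (Z) = 0.
0 → 0 = 1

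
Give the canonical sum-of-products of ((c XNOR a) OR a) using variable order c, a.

Σm(0, 1, 3) = (NOT c AND NOT a) OR (NOT c AND a) OR (c AND a)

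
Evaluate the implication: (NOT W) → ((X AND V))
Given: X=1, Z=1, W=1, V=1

Antecedent (NOT W) = 0; consequent ((X AND V)) = 1.
0 → 1 = 1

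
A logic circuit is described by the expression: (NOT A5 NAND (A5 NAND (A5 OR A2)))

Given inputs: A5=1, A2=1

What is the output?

Substituting: (NOT 1 NAND (1 NAND (1 OR 1)))
= 1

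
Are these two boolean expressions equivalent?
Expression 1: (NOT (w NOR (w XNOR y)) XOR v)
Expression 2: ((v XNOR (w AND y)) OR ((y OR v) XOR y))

No. Counterexample: with y=0, w=0, v=1, Expression 1 = 0 but Expression 2 = 1.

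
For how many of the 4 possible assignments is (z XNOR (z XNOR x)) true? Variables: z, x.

Satisfying assignments: (0,1), (1,1)
Count: 2 out of 4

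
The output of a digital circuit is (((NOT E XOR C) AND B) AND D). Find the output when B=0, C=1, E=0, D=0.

Substituting: (((NOT 0 XOR 1) AND 0) AND 0)
= 0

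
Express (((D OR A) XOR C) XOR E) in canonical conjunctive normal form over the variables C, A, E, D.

(C OR A OR E OR D) AND (C OR A OR NOT E OR NOT D) AND (C OR NOT A OR NOT E OR D) AND (C OR NOT A OR NOT E OR NOT D) AND (NOT C OR A OR E OR NOT D) AND (NOT C OR A OR NOT E OR D) AND (NOT C OR NOT A OR E OR D) AND (NOT C OR NOT A OR E OR NOT D)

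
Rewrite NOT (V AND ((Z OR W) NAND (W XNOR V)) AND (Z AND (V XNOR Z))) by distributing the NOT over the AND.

NOT V OR NOT ((Z OR W) NAND (W XNOR V)) OR NOT (Z AND (V XNOR Z))
De Morgan's: NOT(AND of terms) = OR of negations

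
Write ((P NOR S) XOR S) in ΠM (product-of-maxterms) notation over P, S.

ΠM(2) = (NOT P OR S)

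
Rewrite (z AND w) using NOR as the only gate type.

((z NOR z) NOR (w NOR w))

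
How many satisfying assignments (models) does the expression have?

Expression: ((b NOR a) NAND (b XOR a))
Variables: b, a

Satisfying assignments: (0,0), (0,1), (1,0), (1,1)
Count: 4 out of 4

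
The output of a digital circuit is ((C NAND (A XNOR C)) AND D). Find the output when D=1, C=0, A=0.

Substituting: ((0 NAND (0 XNOR 0)) AND 1)
= 1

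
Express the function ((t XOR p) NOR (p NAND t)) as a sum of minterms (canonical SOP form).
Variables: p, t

Σm(3) = (p AND t)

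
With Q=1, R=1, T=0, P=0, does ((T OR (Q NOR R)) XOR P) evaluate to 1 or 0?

Substituting: ((0 OR (1 NOR 1)) XOR 0)
= 0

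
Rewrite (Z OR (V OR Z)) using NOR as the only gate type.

((Z NOR ((V NOR Z) NOR (V NOR Z))) NOR (Z NOR ((V NOR Z) NOR (V NOR Z))))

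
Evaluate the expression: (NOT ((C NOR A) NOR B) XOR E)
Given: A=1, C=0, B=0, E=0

Substituting: (NOT ((0 NOR 1) NOR 0) XOR 0)
= 0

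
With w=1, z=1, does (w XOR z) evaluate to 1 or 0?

Substituting: (1 XOR 1)
= 0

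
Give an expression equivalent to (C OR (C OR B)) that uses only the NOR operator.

((C NOR ((C NOR B) NOR (C NOR B))) NOR (C NOR ((C NOR B) NOR (C NOR B))))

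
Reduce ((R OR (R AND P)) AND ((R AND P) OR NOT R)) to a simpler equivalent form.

By distribution ((E OR v) AND (E OR NOT v) = E):
= (R AND P)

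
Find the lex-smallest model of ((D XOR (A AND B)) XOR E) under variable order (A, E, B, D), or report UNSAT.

A=0, E=0, B=0, D=1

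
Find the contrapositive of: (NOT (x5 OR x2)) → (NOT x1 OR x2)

Contrapositive: NOT (NOT x1 OR x2) → (x5 OR x2)
Note: A statement and its contrapositive are logically equivalent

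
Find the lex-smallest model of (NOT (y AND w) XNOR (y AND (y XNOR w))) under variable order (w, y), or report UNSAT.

UNSATISFIABLE - no assignment makes this expression true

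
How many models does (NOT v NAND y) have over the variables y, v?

Satisfying assignments: (0,0), (0,1), (1,1)
Count: 3 out of 4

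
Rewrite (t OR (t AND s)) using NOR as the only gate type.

((t NOR ((t NOR t) NOR (s NOR s))) NOR (t NOR ((t NOR t) NOR (s NOR s))))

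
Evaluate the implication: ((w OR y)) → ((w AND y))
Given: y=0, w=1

Antecedent ((w OR y)) = 1; consequent ((w AND y)) = 0.
1 → 0 = 0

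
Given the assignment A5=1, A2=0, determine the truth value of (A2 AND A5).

Substituting: (0 AND 1)
= 0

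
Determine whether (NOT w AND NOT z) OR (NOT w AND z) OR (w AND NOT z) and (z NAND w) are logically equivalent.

Yes, they are equivalent — the two output columns agree on all 4 assignments:
w | z | Expression 1 | Expression 2
-----------------------------------
0 | 0 | 1 | 1
0 | 1 | 1 | 1
1 | 0 | 1 | 1
1 | 1 | 0 | 0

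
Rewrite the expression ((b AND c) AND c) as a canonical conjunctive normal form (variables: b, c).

(b OR c) AND (b OR NOT c) AND (NOT b OR c)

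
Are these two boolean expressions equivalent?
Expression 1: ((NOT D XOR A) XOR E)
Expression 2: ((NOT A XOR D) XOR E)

Yes, they are equivalent — the two output columns agree on all 8 assignments:
A | D | E | Expression 1 | Expression 2
---------------------------------------
0 | 0 | 0 | 1 | 1
0 | 0 | 1 | 0 | 0
0 | 1 | 0 | 0 | 0
0 | 1 | 1 | 1 | 1
1 | 0 | 0 | 0 | 0
1 | 0 | 1 | 1 | 1
1 | 1 | 0 | 1 | 1
1 | 1 | 1 | 0 | 0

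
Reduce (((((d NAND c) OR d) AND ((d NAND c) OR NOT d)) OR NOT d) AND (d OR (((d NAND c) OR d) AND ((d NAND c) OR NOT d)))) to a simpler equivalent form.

By distribution ((E OR v) AND (E OR NOT v) = E) then distribution ((E OR v) AND (E OR NOT v) = E):
= (d NAND c)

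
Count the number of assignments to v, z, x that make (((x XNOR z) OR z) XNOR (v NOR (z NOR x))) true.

Satisfying assignments: (0,1,0), (0,1,1), (1,0,1)
Count: 3 out of 8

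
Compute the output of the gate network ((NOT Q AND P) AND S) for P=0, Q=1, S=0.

Substituting: ((NOT 1 AND 0) AND 0)
= 0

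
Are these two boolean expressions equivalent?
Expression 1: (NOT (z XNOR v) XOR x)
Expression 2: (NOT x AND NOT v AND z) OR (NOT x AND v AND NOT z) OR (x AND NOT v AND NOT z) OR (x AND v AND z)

Yes, they are equivalent — the two output columns agree on all 8 assignments:
x | v | z | Expression 1 | Expression 2
---------------------------------------
0 | 0 | 0 | 0 | 0
0 | 0 | 1 | 1 | 1
0 | 1 | 0 | 1 | 1
0 | 1 | 1 | 0 | 0
1 | 0 | 0 | 1 | 1
1 | 0 | 1 | 0 | 0
1 | 1 | 0 | 0 | 0
1 | 1 | 1 | 1 | 1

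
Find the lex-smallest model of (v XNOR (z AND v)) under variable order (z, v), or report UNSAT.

z=0, v=0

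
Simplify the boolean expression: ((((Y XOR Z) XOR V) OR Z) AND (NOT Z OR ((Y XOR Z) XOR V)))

By distribution ((E OR v) AND (E OR NOT v) = E):
= ((Y XOR Z) XOR V)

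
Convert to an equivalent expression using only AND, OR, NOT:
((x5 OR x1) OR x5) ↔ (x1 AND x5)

(((x5 OR x1) OR x5) AND (x1 AND x5)) OR (NOT ((x5 OR x1) OR x5) AND NOT (x1 AND x5))
(Biconditional = both true or both false)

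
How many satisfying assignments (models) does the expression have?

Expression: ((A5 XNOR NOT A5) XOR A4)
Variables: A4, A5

Satisfying assignments: (1,0), (1,1)
Count: 2 out of 4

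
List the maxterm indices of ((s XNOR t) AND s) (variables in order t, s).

ΠM(0, 1, 2) = (t OR s) AND (t OR NOT s) AND (NOT t OR s)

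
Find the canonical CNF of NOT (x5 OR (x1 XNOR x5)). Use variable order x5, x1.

(x5 OR x1) AND (NOT x5 OR x1) AND (NOT x5 OR NOT x1)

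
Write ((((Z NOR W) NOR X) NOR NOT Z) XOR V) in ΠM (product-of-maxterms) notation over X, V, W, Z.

ΠM(0, 1, 2, 3, 8, 10, 13, 15) = (X OR V OR W OR Z) AND (X OR V OR W OR NOT Z) AND (X OR V OR NOT W OR Z) AND (X OR V OR NOT W OR NOT Z) AND (NOT X OR V OR W OR Z) AND (NOT X OR V OR NOT W OR Z) AND (NOT X OR NOT V OR W OR NOT Z) AND (NOT X OR NOT V OR NOT W OR NOT Z)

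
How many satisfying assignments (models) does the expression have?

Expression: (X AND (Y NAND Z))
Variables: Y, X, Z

Satisfying assignments: (0,1,0), (0,1,1), (1,1,0)
Count: 3 out of 8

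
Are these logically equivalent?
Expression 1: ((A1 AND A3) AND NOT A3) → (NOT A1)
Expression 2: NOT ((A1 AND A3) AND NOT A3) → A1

No, Inverse is not equivalent to original (counterexample: A3=0, A1=0)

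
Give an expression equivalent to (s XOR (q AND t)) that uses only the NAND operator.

((s NAND (s NAND ((q NAND t) NAND (q NAND t)))) NAND (((q NAND t) NAND (q NAND t)) NAND (s NAND ((q NAND t) NAND (q NAND t)))))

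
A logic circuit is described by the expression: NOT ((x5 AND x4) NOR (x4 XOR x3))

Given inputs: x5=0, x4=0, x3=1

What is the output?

Substituting: NOT ((0 AND 0) NOR (0 XOR 1))
= 1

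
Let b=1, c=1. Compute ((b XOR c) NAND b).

Substituting: ((1 XOR 1) NAND 1)
= 1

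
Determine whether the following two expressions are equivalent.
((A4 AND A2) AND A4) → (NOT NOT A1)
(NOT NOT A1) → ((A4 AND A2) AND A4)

No, Converse is not equivalent to original (counterexample: A4=0, A2=0, A1=1)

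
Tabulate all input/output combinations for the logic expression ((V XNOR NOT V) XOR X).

X | V | Output
--------------
0 | 0 | 0
0 | 1 | 0
1 | 0 | 1
1 | 1 | 1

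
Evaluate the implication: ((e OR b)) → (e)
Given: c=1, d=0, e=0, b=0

Antecedent ((e OR b)) = 0; consequent (e) = 0.
0 → 0 = 1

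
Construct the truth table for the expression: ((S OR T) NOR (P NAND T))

S | T | P | Output
------------------
0 | 0 | 0 | 0
0 | 0 | 1 | 0
0 | 1 | 0 | 0
0 | 1 | 1 | 0
1 | 0 | 0 | 0
1 | 0 | 1 | 0
1 | 1 | 0 | 0
1 | 1 | 1 | 0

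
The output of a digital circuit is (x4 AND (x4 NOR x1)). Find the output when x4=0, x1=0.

Substituting: (0 AND (0 NOR 0))
= 0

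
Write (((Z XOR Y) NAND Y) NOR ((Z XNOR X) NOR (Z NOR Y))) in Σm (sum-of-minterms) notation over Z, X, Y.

Σm(1) = (NOT Z AND NOT X AND Y)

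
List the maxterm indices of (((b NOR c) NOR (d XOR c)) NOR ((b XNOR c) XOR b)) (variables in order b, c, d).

ΠM(0, 1, 3, 4, 5, 7) = (b OR c OR d) AND (b OR c OR NOT d) AND (b OR NOT c OR NOT d) AND (NOT b OR c OR d) AND (NOT b OR c OR NOT d) AND (NOT b OR NOT c OR NOT d)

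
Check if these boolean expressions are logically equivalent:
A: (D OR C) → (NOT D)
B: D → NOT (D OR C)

Yes, Contrapositive is always equivalent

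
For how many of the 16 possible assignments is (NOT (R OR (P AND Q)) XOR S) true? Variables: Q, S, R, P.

Satisfying assignments: (0,0,0,0), (0,0,0,1), (0,1,1,0), (0,1,1,1), (1,0,0,0), (1,1,0,1), (1,1,1,0), (1,1,1,1)
Count: 8 out of 16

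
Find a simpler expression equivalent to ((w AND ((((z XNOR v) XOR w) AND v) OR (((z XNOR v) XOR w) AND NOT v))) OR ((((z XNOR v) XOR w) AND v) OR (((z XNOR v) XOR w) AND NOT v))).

By absorption (E OR (E AND v) = E) then distribution ((E AND v) OR (E AND NOT v) = E):
= ((z XNOR v) XOR w)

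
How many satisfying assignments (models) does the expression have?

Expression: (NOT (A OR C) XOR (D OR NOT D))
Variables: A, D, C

Satisfying assignments: (0,0,1), (0,1,1), (1,0,0), (1,0,1), (1,1,0), (1,1,1)
Count: 6 out of 8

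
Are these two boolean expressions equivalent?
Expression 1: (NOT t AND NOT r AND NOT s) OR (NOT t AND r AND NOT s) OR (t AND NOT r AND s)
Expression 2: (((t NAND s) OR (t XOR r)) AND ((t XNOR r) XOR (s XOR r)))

Yes, they are equivalent — the two output columns agree on all 8 assignments:
t | r | s | Expression 1 | Expression 2
---------------------------------------
0 | 0 | 0 | 1 | 1
0 | 0 | 1 | 0 | 0
0 | 1 | 0 | 1 | 1
0 | 1 | 1 | 0 | 0
1 | 0 | 0 | 0 | 0
1 | 0 | 1 | 1 | 1
1 | 1 | 0 | 0 | 0
1 | 1 | 1 | 0 | 0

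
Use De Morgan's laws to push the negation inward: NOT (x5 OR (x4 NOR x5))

NOT x5 AND NOT (x4 NOR x5)
De Morgan's: NOT(OR of terms) = AND of negations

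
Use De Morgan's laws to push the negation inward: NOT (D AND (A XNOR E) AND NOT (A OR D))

NOT D OR NOT (A XNOR E) OR (A OR D)
De Morgan's: NOT(AND of terms) = OR of negations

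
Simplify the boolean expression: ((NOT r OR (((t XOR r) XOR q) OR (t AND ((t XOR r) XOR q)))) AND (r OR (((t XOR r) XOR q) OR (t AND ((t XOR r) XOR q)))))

By distribution ((E OR v) AND (E OR NOT v) = E) then absorption (E OR (E AND v) = E):
= ((t XOR r) XOR q)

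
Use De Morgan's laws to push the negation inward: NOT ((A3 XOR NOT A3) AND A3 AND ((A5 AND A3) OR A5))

NOT (A3 XOR NOT A3) OR NOT A3 OR NOT ((A5 AND A3) OR A5)
De Morgan's: NOT(AND of terms) = OR of negations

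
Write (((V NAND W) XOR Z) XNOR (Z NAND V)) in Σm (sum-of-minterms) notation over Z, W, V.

Σm(0, 1, 2, 5) = (NOT Z AND NOT W AND NOT V) OR (NOT Z AND NOT W AND V) OR (NOT Z AND W AND NOT V) OR (Z AND NOT W AND V)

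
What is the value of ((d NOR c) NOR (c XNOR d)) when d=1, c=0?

Substituting: ((1 NOR 0) NOR (0 XNOR 1))
= 1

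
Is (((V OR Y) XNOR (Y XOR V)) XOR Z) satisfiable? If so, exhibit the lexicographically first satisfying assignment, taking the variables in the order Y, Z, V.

Y=0, Z=0, V=0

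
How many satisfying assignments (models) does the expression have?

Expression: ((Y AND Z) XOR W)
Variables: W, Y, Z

Satisfying assignments: (0,1,1), (1,0,0), (1,0,1), (1,1,0)
Count: 4 out of 8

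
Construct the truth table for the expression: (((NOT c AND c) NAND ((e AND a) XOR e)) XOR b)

c | a | e | b | Output
----------------------
0 | 0 | 0 | 0 | 1
0 | 0 | 0 | 1 | 0
0 | 0 | 1 | 0 | 1
0 | 0 | 1 | 1 | 0
0 | 1 | 0 | 0 | 1
0 | 1 | 0 | 1 | 0
0 | 1 | 1 | 0 | 1
0 | 1 | 1 | 1 | 0
1 | 0 | 0 | 0 | 1
1 | 0 | 0 | 1 | 0
1 | 0 | 1 | 0 | 1
1 | 0 | 1 | 1 | 0
1 | 1 | 0 | 0 | 1
1 | 1 | 0 | 1 | 0
1 | 1 | 1 | 0 | 1
1 | 1 | 1 | 1 | 0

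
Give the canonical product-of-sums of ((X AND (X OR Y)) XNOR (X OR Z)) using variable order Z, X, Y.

ΠM(4, 5) = (NOT Z OR X OR Y) AND (NOT Z OR X OR NOT Y)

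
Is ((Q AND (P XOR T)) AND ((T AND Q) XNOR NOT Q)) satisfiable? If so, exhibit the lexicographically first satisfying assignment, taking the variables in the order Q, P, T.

Q=1, P=1, T=0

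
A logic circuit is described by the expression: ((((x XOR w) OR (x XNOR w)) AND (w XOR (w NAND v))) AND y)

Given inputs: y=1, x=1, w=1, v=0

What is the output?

Substituting: ((((1 XOR 1) OR (1 XNOR 1)) AND (1 XOR (1 NAND 0))) AND 1)
= 0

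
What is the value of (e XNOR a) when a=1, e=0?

Substituting: (0 XNOR 1)
= 0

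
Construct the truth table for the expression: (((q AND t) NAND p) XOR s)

q | t | s | p | Output
----------------------
0 | 0 | 0 | 0 | 1
0 | 0 | 0 | 1 | 1
0 | 0 | 1 | 0 | 0
0 | 0 | 1 | 1 | 0
0 | 1 | 0 | 0 | 1
0 | 1 | 0 | 1 | 1
0 | 1 | 1 | 0 | 0
0 | 1 | 1 | 1 | 0
1 | 0 | 0 | 0 | 1
1 | 0 | 0 | 1 | 1
1 | 0 | 1 | 0 | 0
1 | 0 | 1 | 1 | 0
1 | 1 | 0 | 0 | 1
1 | 1 | 0 | 1 | 0
1 | 1 | 1 | 0 | 0
1 | 1 | 1 | 1 | 1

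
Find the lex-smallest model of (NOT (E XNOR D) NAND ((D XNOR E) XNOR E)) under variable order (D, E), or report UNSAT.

D=0, E=0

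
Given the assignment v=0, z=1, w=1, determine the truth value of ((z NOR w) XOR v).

Substituting: ((1 NOR 1) XOR 0)
= 0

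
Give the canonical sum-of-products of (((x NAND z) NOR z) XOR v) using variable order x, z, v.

Σm(1, 3, 5, 7) = (NOT x AND NOT z AND v) OR (NOT x AND z AND v) OR (x AND NOT z AND v) OR (x AND z AND v)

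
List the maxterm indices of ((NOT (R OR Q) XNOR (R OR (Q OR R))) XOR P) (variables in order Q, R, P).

ΠM(0, 2, 4, 6) = (Q OR R OR P) AND (Q OR NOT R OR P) AND (NOT Q OR R OR P) AND (NOT Q OR NOT R OR P)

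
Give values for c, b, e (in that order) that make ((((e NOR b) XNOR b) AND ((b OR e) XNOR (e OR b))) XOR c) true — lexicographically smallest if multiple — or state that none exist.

c=0, b=0, e=1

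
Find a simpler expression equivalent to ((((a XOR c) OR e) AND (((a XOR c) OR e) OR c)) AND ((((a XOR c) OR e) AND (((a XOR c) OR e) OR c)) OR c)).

By absorption (E AND (E OR v) = E) then absorption (E AND (E OR v) = E):
= ((a XOR c) OR e)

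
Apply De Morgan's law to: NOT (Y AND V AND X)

NOT Y OR NOT V OR NOT X
De Morgan's: NOT(AND of terms) = OR of negations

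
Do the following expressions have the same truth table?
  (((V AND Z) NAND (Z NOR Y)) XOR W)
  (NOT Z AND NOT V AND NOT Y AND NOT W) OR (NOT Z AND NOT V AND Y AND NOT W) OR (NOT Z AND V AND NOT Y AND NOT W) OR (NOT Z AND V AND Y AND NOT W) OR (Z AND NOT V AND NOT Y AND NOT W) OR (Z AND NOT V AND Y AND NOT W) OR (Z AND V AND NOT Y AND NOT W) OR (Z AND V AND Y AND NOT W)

Yes, they are equivalent — the two output columns agree on all 16 assignments:
Z | V | Y | W | Expression 1 | Expression 2
-------------------------------------------
0 | 0 | 0 | 0 | 1 | 1
0 | 0 | 0 | 1 | 0 | 0
0 | 0 | 1 | 0 | 1 | 1
0 | 0 | 1 | 1 | 0 | 0
0 | 1 | 0 | 0 | 1 | 1
0 | 1 | 0 | 1 | 0 | 0
0 | 1 | 1 | 0 | 1 | 1
0 | 1 | 1 | 1 | 0 | 0
1 | 0 | 0 | 0 | 1 | 1
1 | 0 | 0 | 1 | 0 | 0
1 | 0 | 1 | 0 | 1 | 1
1 | 0 | 1 | 1 | 0 | 0
1 | 1 | 0 | 0 | 1 | 1
1 | 1 | 0 | 1 | 0 | 0
1 | 1 | 1 | 0 | 1 | 1
1 | 1 | 1 | 1 | 0 | 0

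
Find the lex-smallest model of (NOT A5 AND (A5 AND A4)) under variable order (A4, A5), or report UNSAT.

UNSATISFIABLE - no assignment makes this expression true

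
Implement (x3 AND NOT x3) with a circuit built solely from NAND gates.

((x3 NAND (x3 NAND x3)) NAND (x3 NAND (x3 NAND x3)))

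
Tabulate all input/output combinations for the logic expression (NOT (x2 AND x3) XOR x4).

x2 | x4 | x3 | Output
---------------------
0 | 0 | 0 | 1
0 | 0 | 1 | 1
0 | 1 | 0 | 0
0 | 1 | 1 | 0
1 | 0 | 0 | 1
1 | 0 | 1 | 0
1 | 1 | 0 | 0
1 | 1 | 1 | 1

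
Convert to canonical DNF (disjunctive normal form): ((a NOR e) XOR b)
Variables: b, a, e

(NOT b AND NOT a AND NOT e) OR (b AND NOT a AND e) OR (b AND a AND NOT e) OR (b AND a AND e)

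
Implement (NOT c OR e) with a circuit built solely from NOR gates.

(((c NOR c) NOR e) NOR ((c NOR c) NOR e))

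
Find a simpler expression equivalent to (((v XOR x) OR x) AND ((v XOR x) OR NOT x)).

By distribution ((E OR v) AND (E OR NOT v) = E):
= (v XOR x)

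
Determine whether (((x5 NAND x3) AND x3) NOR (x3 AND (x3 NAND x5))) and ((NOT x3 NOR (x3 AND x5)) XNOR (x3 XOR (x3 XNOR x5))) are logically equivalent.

No. Counterexample: with x5=0, x3=0, Expression 1 = 1 but Expression 2 = 0.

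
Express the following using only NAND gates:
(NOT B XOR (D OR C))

(((B NAND B) NAND ((B NAND B) NAND ((D NAND D) NAND (C NAND C)))) NAND (((D NAND D) NAND (C NAND C)) NAND ((B NAND B) NAND ((D NAND D) NAND (C NAND C)))))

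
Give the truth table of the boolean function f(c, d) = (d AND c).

c | d | Output
--------------
0 | 0 | 0
0 | 1 | 0
1 | 0 | 0
1 | 1 | 1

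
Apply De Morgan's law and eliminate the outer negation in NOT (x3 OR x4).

NOT x3 AND NOT x4
De Morgan's: NOT(OR of terms) = AND of negations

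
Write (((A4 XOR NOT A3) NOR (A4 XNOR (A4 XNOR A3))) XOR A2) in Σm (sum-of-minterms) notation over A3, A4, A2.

Σm(1, 2, 5, 7) = (NOT A3 AND NOT A4 AND A2) OR (NOT A3 AND A4 AND NOT A2) OR (A3 AND NOT A4 AND A2) OR (A3 AND A4 AND A2)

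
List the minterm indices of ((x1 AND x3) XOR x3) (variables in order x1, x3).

Σm(1) = (NOT x1 AND x3)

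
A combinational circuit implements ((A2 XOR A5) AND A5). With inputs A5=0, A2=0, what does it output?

Substituting: ((0 XOR 0) AND 0)
= 0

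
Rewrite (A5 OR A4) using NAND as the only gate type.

((A5 NAND A5) NAND (A4 NAND A4))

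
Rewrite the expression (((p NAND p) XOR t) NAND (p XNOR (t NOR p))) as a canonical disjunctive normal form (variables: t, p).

(NOT t AND NOT p) OR (NOT t AND p) OR (t AND NOT p) OR (t AND p)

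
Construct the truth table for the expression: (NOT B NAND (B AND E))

E | B | Output
--------------
0 | 0 | 1
0 | 1 | 1
1 | 0 | 1
1 | 1 | 1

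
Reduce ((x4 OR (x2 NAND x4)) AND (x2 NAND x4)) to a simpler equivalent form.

By absorption (E AND (E OR v) = E):
= (x2 NAND x4)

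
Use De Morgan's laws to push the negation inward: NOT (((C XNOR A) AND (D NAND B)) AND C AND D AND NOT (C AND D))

NOT ((C XNOR A) AND (D NAND B)) OR NOT C OR NOT D OR (C AND D)
De Morgan's: NOT(AND of terms) = OR of negations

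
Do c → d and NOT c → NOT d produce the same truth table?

No, Inverse is not equivalent to original (counterexample: d=0, c=1)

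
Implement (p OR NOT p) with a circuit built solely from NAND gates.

((p NAND p) NAND ((p NAND p) NAND (p NAND p)))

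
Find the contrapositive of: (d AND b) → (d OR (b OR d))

Contrapositive: NOT (d OR (b OR d)) → NOT (d AND b)
Note: A statement and its contrapositive are logically equivalent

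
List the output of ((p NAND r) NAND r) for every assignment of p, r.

p | r | Output
--------------
0 | 0 | 1
0 | 1 | 0
1 | 0 | 1
1 | 1 | 1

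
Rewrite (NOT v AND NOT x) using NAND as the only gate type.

(((v NAND v) NAND (x NAND x)) NAND ((v NAND v) NAND (x NAND x)))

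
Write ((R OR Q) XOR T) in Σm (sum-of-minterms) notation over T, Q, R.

Σm(1, 2, 3, 4) = (NOT T AND NOT Q AND R) OR (NOT T AND Q AND NOT R) OR (NOT T AND Q AND R) OR (T AND NOT Q AND NOT R)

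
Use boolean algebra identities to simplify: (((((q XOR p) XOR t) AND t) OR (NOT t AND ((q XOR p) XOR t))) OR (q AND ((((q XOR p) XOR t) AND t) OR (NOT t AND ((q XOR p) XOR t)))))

By absorption (E OR (E AND v) = E) then distribution ((E AND v) OR (E AND NOT v) = E):
= ((q XOR p) XOR t)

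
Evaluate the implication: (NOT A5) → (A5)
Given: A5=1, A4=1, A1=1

Antecedent (NOT A5) = 0; consequent (A5) = 1.
0 → 1 = 1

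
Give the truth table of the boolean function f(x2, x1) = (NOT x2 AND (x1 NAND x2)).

x2 | x1 | Output
----------------
0 | 0 | 1
0 | 1 | 1
1 | 0 | 0
1 | 1 | 0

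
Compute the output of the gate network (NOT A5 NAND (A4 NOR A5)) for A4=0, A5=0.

Substituting: (NOT 0 NAND (0 NOR 0))
= 0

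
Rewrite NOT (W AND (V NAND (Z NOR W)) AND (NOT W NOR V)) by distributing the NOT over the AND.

NOT W OR NOT (V NAND (Z NOR W)) OR NOT (NOT W NOR V)
De Morgan's: NOT(AND of terms) = OR of negations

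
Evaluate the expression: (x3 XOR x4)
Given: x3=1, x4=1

Substituting: (1 XOR 1)
= 0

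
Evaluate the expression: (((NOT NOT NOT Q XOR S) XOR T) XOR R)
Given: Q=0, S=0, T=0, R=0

Substituting: (((NOT NOT NOT 0 XOR 0) XOR 0) XOR 0)
= 1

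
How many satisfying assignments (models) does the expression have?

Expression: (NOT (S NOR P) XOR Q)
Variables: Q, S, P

Satisfying assignments: (0,0,1), (0,1,0), (0,1,1), (1,0,0)
Count: 4 out of 8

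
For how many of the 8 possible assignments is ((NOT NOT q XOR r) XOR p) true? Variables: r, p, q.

Satisfying assignments: (0,0,1), (0,1,0), (1,0,0), (1,1,1)
Count: 4 out of 8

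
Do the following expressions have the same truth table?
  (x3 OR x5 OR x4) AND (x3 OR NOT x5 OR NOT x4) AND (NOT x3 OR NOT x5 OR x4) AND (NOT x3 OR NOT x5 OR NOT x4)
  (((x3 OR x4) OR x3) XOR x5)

Yes, they are equivalent — the two output columns agree on all 8 assignments:
x3 | x5 | x4 | Expression 1 | Expression 2
------------------------------------------
0 | 0 | 0 | 0 | 0
0 | 0 | 1 | 1 | 1
0 | 1 | 0 | 1 | 1
0 | 1 | 1 | 0 | 0
1 | 0 | 0 | 1 | 1
1 | 0 | 1 | 1 | 1
1 | 1 | 0 | 0 | 0
1 | 1 | 1 | 0 | 0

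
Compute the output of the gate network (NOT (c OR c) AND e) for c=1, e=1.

Substituting: (NOT (1 OR 1) AND 1)
= 0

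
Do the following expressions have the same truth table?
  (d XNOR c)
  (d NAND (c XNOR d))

No. Counterexample: with d=0, c=1, Expression 1 = 0 but Expression 2 = 1.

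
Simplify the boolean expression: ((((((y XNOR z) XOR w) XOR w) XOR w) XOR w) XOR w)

By XOR self-cancellation ((E XOR v) XOR v = E) then XOR self-cancellation ((E XOR v) XOR v = E):
= ((y XNOR z) XOR w)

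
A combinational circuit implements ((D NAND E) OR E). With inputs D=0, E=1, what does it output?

Substituting: ((0 NAND 1) OR 1)
= 1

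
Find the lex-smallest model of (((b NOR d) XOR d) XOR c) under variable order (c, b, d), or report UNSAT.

c=0, b=0, d=0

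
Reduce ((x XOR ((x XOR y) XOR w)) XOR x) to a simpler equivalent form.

By XOR self-cancellation ((E XOR v) XOR v = E):
= ((x XOR y) XOR w)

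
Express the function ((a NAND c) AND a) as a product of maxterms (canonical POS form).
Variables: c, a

ΠM(0, 2, 3) = (c OR a) AND (NOT c OR a) AND (NOT c OR NOT a)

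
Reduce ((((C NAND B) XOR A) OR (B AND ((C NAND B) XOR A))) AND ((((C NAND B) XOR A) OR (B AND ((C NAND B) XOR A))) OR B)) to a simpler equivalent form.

By absorption (E AND (E OR v) = E) then absorption (E OR (E AND v) = E):
= ((C NAND B) XOR A)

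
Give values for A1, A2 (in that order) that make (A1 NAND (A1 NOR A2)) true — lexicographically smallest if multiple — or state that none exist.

A1=0, A2=0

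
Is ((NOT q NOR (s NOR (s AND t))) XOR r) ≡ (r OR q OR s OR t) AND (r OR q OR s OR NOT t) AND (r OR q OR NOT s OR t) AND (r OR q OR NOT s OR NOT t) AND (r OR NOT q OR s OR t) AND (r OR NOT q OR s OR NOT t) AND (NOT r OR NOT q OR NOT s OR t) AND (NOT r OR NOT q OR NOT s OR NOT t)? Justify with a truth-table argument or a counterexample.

Yes, they are equivalent — the two output columns agree on all 16 assignments:
r | q | s | t | Expression 1 | Expression 2
-------------------------------------------
0 | 0 | 0 | 0 | 0 | 0
0 | 0 | 0 | 1 | 0 | 0
0 | 0 | 1 | 0 | 0 | 0
0 | 0 | 1 | 1 | 0 | 0
0 | 1 | 0 | 0 | 0 | 0
0 | 1 | 0 | 1 | 0 | 0
0 | 1 | 1 | 0 | 1 | 1
0 | 1 | 1 | 1 | 1 | 1
1 | 0 | 0 | 0 | 1 | 1
1 | 0 | 0 | 1 | 1 | 1
1 | 0 | 1 | 0 | 1 | 1
1 | 0 | 1 | 1 | 1 | 1
1 | 1 | 0 | 0 | 1 | 1
1 | 1 | 0 | 1 | 1 | 1
1 | 1 | 1 | 0 | 0 | 0
1 | 1 | 1 | 1 | 0 | 0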